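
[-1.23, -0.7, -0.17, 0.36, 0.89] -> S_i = -1.23 + 0.53*i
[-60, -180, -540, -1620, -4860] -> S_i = -60*3^i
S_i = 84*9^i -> [84, 756, 6804, 61236, 551124]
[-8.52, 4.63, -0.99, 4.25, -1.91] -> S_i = Random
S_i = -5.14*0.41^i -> [-5.14, -2.11, -0.86, -0.35, -0.15]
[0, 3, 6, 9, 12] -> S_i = 0 + 3*i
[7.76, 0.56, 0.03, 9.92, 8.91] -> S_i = Random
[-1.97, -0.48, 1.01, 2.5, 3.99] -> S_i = -1.97 + 1.49*i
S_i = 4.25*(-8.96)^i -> [4.25, -38.08, 341.2, -3057.12, 27391.83]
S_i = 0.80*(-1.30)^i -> [0.8, -1.04, 1.35, -1.76, 2.28]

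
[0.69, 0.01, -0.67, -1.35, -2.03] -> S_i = 0.69 + -0.68*i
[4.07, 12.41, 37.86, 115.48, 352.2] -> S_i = 4.07*3.05^i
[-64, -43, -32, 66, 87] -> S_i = Random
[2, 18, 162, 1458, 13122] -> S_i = 2*9^i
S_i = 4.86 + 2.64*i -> [4.86, 7.5, 10.14, 12.78, 15.42]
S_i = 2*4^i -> [2, 8, 32, 128, 512]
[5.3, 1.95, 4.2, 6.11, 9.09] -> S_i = Random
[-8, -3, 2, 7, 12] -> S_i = -8 + 5*i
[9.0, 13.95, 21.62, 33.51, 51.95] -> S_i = 9.00*1.55^i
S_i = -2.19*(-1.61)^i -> [-2.19, 3.53, -5.68, 9.14, -14.71]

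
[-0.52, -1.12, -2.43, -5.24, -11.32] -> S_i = -0.52*2.16^i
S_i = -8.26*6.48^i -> [-8.26, -53.52, -346.84, -2247.53, -14563.98]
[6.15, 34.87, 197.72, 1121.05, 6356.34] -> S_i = 6.15*5.67^i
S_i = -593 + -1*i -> [-593, -594, -595, -596, -597]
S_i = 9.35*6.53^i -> [9.35, 61.06, 398.69, 2603.46, 17000.6]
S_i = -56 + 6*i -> [-56, -50, -44, -38, -32]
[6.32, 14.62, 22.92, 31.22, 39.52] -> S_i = 6.32 + 8.30*i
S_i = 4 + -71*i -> [4, -67, -138, -209, -280]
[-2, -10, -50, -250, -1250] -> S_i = -2*5^i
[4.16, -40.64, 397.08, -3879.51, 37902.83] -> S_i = 4.16*(-9.77)^i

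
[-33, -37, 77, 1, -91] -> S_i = Random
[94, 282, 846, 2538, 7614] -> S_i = 94*3^i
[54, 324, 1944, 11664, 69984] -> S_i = 54*6^i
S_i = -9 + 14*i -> [-9, 5, 19, 33, 47]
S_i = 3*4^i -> [3, 12, 48, 192, 768]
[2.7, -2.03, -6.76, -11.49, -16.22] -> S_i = 2.70 + -4.73*i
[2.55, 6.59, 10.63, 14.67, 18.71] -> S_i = 2.55 + 4.04*i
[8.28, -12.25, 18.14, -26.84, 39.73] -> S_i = 8.28*(-1.48)^i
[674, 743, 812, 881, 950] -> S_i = 674 + 69*i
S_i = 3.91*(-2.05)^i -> [3.91, -8.02, 16.43, -33.69, 69.05]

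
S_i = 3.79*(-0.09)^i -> [3.79, -0.34, 0.03, -0.0, 0.0]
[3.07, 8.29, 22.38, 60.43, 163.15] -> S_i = 3.07*2.70^i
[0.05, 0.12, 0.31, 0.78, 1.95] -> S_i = 0.05*2.50^i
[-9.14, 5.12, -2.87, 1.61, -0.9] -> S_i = -9.14*(-0.56)^i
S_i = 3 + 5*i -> [3, 8, 13, 18, 23]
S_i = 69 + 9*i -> [69, 78, 87, 96, 105]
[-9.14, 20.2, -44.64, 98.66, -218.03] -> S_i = -9.14*(-2.21)^i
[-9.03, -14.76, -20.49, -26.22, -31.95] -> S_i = -9.03 + -5.73*i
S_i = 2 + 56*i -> [2, 58, 114, 170, 226]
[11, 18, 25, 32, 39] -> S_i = 11 + 7*i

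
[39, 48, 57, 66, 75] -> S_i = 39 + 9*i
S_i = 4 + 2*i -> [4, 6, 8, 10, 12]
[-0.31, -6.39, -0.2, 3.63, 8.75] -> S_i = Random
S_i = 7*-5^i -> [7, -35, 175, -875, 4375]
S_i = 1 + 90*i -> [1, 91, 181, 271, 361]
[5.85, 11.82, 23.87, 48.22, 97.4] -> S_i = 5.85*2.02^i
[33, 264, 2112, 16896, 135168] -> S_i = 33*8^i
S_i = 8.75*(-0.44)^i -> [8.75, -3.85, 1.69, -0.75, 0.33]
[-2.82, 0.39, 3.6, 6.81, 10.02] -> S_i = -2.82 + 3.21*i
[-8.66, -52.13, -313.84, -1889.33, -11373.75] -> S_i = -8.66*6.02^i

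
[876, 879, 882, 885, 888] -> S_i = 876 + 3*i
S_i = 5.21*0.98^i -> [5.21, 5.11, 5.0, 4.9, 4.81]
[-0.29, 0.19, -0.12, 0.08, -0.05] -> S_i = -0.29*(-0.65)^i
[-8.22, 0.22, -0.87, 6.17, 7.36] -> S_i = Random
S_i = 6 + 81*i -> [6, 87, 168, 249, 330]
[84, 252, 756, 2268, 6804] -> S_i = 84*3^i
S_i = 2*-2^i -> [2, -4, 8, -16, 32]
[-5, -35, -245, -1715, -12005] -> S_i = -5*7^i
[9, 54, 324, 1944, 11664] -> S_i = 9*6^i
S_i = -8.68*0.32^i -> [-8.68, -2.78, -0.89, -0.28, -0.09]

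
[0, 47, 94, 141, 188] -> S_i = 0 + 47*i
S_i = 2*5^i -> [2, 10, 50, 250, 1250]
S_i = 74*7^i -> [74, 518, 3626, 25382, 177674]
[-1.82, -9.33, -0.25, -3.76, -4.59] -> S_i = Random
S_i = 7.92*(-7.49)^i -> [7.92, -59.32, 444.31, -3327.9, 24925.99]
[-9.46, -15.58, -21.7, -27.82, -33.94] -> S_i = -9.46 + -6.12*i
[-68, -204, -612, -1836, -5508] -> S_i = -68*3^i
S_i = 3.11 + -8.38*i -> [3.11, -5.27, -13.65, -22.03, -30.41]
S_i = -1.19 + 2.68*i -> [-1.19, 1.49, 4.17, 6.85, 9.53]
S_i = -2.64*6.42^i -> [-2.64, -16.95, -108.81, -698.57, -4484.81]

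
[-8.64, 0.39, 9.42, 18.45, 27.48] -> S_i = -8.64 + 9.03*i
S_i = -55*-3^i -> [-55, 165, -495, 1485, -4455]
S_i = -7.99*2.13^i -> [-7.99, -17.02, -36.25, -77.21, -164.46]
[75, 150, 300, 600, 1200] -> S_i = 75*2^i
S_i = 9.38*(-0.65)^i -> [9.38, -6.1, 3.96, -2.58, 1.67]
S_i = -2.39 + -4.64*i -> [-2.39, -7.03, -11.67, -16.31, -20.95]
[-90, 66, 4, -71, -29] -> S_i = Random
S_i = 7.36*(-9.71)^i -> [7.36, -71.47, 693.93, -6738.07, 65426.66]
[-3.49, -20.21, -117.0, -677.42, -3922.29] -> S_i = -3.49*5.79^i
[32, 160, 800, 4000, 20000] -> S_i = 32*5^i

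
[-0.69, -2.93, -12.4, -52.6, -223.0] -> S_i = -0.69*4.24^i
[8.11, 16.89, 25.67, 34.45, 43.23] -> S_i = 8.11 + 8.78*i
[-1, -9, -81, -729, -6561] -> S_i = -1*9^i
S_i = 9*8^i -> [9, 72, 576, 4608, 36864]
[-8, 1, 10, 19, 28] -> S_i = -8 + 9*i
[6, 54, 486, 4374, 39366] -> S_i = 6*9^i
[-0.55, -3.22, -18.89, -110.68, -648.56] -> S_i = -0.55*5.86^i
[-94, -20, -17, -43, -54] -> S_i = Random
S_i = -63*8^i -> [-63, -504, -4032, -32256, -258048]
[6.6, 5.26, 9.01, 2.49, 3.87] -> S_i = Random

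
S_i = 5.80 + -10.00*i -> [5.8, -4.2, -14.2, -24.2, -34.2]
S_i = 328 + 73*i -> [328, 401, 474, 547, 620]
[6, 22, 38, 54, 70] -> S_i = 6 + 16*i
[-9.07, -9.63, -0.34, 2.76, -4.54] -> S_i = Random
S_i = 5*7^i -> [5, 35, 245, 1715, 12005]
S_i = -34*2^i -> [-34, -68, -136, -272, -544]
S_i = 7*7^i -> [7, 49, 343, 2401, 16807]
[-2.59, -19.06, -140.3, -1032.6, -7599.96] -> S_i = -2.59*7.36^i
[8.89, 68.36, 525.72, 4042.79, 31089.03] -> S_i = 8.89*7.69^i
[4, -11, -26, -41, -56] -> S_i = 4 + -15*i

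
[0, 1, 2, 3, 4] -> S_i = 0 + 1*i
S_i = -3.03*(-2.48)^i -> [-3.03, 7.51, -18.64, 46.22, -114.62]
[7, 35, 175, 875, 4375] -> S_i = 7*5^i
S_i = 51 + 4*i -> [51, 55, 59, 63, 67]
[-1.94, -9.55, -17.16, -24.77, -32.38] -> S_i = -1.94 + -7.61*i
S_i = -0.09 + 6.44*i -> [-0.09, 6.35, 12.79, 19.23, 25.67]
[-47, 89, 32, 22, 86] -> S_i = Random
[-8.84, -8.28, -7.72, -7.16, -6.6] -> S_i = -8.84 + 0.56*i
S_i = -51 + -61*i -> [-51, -112, -173, -234, -295]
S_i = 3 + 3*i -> [3, 6, 9, 12, 15]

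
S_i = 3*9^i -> [3, 27, 243, 2187, 19683]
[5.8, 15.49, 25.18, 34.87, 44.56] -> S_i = 5.80 + 9.69*i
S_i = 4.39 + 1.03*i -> [4.39, 5.42, 6.45, 7.48, 8.51]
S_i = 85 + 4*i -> [85, 89, 93, 97, 101]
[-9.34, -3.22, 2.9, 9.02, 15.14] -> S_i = -9.34 + 6.12*i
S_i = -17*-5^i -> [-17, 85, -425, 2125, -10625]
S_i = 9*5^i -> [9, 45, 225, 1125, 5625]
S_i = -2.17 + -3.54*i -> [-2.17, -5.71, -9.25, -12.79, -16.33]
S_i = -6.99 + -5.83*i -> [-6.99, -12.82, -18.65, -24.48, -30.31]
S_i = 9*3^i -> [9, 27, 81, 243, 729]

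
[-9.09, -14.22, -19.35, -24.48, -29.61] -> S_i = -9.09 + -5.13*i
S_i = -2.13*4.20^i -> [-2.13, -8.95, -37.57, -157.81, -662.79]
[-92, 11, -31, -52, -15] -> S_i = Random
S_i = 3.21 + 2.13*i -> [3.21, 5.34, 7.47, 9.6, 11.73]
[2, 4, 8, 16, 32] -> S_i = 2*2^i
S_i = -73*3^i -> [-73, -219, -657, -1971, -5913]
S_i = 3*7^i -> [3, 21, 147, 1029, 7203]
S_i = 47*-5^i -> [47, -235, 1175, -5875, 29375]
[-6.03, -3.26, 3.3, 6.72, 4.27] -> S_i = Random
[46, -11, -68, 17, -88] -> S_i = Random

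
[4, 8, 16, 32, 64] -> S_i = 4*2^i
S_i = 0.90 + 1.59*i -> [0.9, 2.49, 4.08, 5.67, 7.26]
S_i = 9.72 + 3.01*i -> [9.72, 12.73, 15.74, 18.75, 21.76]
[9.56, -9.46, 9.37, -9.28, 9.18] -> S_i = 9.56*(-0.99)^i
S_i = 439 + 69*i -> [439, 508, 577, 646, 715]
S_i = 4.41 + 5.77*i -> [4.41, 10.18, 15.95, 21.72, 27.49]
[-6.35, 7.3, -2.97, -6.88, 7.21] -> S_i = Random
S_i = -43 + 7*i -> [-43, -36, -29, -22, -15]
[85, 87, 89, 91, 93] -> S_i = 85 + 2*i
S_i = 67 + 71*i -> [67, 138, 209, 280, 351]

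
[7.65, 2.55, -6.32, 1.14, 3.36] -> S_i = Random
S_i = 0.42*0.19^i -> [0.42, 0.08, 0.02, 0.0, 0.0]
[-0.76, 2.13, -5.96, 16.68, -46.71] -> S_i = -0.76*(-2.80)^i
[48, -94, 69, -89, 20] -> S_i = Random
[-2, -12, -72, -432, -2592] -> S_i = -2*6^i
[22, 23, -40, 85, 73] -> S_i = Random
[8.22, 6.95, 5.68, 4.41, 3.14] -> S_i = 8.22 + -1.27*i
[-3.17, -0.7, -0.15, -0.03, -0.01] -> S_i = -3.17*0.22^i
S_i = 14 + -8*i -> [14, 6, -2, -10, -18]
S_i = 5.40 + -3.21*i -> [5.4, 2.19, -1.02, -4.23, -7.44]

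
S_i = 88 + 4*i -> [88, 92, 96, 100, 104]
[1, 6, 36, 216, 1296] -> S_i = 1*6^i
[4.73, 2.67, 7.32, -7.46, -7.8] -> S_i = Random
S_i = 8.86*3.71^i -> [8.86, 32.87, 121.95, 452.43, 1678.53]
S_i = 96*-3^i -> [96, -288, 864, -2592, 7776]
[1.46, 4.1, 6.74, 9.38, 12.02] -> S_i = 1.46 + 2.64*i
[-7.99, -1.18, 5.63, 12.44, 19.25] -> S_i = -7.99 + 6.81*i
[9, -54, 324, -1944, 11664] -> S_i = 9*-6^i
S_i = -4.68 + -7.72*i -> [-4.68, -12.4, -20.12, -27.84, -35.56]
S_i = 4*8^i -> [4, 32, 256, 2048, 16384]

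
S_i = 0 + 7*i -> [0, 7, 14, 21, 28]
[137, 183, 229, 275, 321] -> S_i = 137 + 46*i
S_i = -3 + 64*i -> [-3, 61, 125, 189, 253]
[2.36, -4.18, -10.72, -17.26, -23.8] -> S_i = 2.36 + -6.54*i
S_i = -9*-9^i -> [-9, 81, -729, 6561, -59049]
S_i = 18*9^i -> [18, 162, 1458, 13122, 118098]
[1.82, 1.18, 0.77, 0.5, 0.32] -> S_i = 1.82*0.65^i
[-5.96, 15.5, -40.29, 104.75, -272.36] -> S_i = -5.96*(-2.60)^i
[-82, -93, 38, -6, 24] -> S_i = Random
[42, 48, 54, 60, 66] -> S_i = 42 + 6*i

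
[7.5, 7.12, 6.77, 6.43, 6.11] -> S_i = 7.50*0.95^i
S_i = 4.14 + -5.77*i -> [4.14, -1.63, -7.4, -13.17, -18.94]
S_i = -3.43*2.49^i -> [-3.43, -8.54, -21.27, -52.95, -131.85]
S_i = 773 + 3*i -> [773, 776, 779, 782, 785]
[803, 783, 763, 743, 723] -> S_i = 803 + -20*i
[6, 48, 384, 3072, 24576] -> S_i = 6*8^i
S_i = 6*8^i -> [6, 48, 384, 3072, 24576]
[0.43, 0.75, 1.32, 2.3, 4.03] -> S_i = 0.43*1.75^i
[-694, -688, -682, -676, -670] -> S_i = -694 + 6*i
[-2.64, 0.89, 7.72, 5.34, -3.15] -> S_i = Random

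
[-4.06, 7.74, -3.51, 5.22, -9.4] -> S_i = Random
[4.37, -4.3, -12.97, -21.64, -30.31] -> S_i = 4.37 + -8.67*i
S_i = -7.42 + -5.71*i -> [-7.42, -13.13, -18.84, -24.55, -30.26]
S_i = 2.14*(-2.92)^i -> [2.14, -6.25, 18.25, -53.28, 155.58]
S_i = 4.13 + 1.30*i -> [4.13, 5.43, 6.73, 8.03, 9.33]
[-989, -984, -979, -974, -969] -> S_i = -989 + 5*i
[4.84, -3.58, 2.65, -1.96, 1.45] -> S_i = 4.84*(-0.74)^i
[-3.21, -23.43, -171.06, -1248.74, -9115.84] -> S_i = -3.21*7.30^i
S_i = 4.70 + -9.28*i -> [4.7, -4.58, -13.86, -23.14, -32.42]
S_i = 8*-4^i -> [8, -32, 128, -512, 2048]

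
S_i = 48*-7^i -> [48, -336, 2352, -16464, 115248]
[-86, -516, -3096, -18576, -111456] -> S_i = -86*6^i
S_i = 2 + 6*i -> [2, 8, 14, 20, 26]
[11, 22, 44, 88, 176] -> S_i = 11*2^i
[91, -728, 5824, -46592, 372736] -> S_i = 91*-8^i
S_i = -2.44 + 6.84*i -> [-2.44, 4.4, 11.24, 18.08, 24.92]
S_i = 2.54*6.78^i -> [2.54, 17.22, 116.76, 791.63, 5367.26]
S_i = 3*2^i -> [3, 6, 12, 24, 48]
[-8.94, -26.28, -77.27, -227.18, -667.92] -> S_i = -8.94*2.94^i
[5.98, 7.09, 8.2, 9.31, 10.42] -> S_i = 5.98 + 1.11*i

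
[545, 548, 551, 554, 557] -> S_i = 545 + 3*i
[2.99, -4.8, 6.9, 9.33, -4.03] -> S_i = Random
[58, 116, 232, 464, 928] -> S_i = 58*2^i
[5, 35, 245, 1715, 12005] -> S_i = 5*7^i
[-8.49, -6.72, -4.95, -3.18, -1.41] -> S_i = -8.49 + 1.77*i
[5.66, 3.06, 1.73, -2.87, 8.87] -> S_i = Random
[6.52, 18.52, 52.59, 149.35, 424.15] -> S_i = 6.52*2.84^i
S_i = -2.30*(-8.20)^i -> [-2.3, 18.86, -154.65, 1268.15, -10398.8]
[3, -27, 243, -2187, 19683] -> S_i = 3*-9^i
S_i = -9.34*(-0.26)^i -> [-9.34, 2.43, -0.63, 0.16, -0.04]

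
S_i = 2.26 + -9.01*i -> [2.26, -6.75, -15.76, -24.77, -33.78]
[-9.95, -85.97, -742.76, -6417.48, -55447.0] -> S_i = -9.95*8.64^i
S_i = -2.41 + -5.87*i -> [-2.41, -8.28, -14.15, -20.02, -25.89]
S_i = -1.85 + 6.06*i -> [-1.85, 4.21, 10.27, 16.33, 22.39]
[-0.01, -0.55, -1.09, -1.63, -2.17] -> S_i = -0.01 + -0.54*i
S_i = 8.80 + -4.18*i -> [8.8, 4.62, 0.44, -3.74, -7.92]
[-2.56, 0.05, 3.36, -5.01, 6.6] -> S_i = Random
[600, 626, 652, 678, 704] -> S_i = 600 + 26*i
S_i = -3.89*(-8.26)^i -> [-3.89, 32.13, -265.41, 2192.25, -18107.97]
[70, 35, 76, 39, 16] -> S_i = Random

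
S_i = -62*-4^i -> [-62, 248, -992, 3968, -15872]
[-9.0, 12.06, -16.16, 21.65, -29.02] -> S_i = -9.00*(-1.34)^i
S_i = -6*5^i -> [-6, -30, -150, -750, -3750]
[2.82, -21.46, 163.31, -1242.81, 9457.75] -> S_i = 2.82*(-7.61)^i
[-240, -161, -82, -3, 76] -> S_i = -240 + 79*i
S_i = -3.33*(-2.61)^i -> [-3.33, 8.69, -22.68, 59.21, -154.53]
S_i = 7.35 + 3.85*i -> [7.35, 11.2, 15.05, 18.9, 22.75]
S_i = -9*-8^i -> [-9, 72, -576, 4608, -36864]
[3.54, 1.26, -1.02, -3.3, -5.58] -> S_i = 3.54 + -2.28*i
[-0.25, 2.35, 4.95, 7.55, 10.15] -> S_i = -0.25 + 2.60*i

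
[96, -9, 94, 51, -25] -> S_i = Random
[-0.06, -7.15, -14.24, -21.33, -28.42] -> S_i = -0.06 + -7.09*i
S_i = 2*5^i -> [2, 10, 50, 250, 1250]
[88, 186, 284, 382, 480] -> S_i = 88 + 98*i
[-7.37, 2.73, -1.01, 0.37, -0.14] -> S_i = -7.37*(-0.37)^i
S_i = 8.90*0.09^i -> [8.9, 0.8, 0.07, 0.01, 0.0]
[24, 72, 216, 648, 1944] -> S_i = 24*3^i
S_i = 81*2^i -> [81, 162, 324, 648, 1296]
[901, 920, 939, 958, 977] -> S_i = 901 + 19*i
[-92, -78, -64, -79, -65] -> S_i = Random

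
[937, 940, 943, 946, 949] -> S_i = 937 + 3*i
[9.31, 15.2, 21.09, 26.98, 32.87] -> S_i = 9.31 + 5.89*i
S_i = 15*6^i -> [15, 90, 540, 3240, 19440]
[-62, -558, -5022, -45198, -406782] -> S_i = -62*9^i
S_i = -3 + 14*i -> [-3, 11, 25, 39, 53]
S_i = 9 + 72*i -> [9, 81, 153, 225, 297]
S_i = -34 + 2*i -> [-34, -32, -30, -28, -26]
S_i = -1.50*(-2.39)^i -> [-1.5, 3.58, -8.57, 20.48, -48.94]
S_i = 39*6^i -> [39, 234, 1404, 8424, 50544]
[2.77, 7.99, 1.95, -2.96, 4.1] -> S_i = Random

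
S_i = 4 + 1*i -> [4, 5, 6, 7, 8]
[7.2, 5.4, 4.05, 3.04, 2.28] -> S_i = 7.20*0.75^i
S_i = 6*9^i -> [6, 54, 486, 4374, 39366]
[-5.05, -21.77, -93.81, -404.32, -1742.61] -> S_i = -5.05*4.31^i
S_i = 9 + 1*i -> [9, 10, 11, 12, 13]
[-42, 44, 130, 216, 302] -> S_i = -42 + 86*i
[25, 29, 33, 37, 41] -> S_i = 25 + 4*i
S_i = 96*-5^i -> [96, -480, 2400, -12000, 60000]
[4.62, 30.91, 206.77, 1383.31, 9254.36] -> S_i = 4.62*6.69^i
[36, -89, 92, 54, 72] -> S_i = Random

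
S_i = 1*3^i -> [1, 3, 9, 27, 81]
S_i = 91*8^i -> [91, 728, 5824, 46592, 372736]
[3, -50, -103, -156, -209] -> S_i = 3 + -53*i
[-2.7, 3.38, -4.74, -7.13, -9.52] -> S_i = Random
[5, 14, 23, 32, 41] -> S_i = 5 + 9*i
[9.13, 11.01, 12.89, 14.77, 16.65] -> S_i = 9.13 + 1.88*i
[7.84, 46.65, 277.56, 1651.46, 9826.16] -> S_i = 7.84*5.95^i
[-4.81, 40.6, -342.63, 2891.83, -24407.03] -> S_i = -4.81*(-8.44)^i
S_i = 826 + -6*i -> [826, 820, 814, 808, 802]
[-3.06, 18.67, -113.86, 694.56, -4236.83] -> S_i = -3.06*(-6.10)^i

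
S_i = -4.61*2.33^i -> [-4.61, -10.74, -25.03, -58.31, -135.87]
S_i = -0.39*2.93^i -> [-0.39, -1.14, -3.35, -9.81, -28.74]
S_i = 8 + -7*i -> [8, 1, -6, -13, -20]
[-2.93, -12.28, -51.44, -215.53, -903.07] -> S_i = -2.93*4.19^i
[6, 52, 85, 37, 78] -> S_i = Random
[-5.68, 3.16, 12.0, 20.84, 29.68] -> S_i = -5.68 + 8.84*i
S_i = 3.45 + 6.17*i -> [3.45, 9.62, 15.79, 21.96, 28.13]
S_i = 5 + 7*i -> [5, 12, 19, 26, 33]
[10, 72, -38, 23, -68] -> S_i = Random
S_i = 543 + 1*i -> [543, 544, 545, 546, 547]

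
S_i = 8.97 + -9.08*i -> [8.97, -0.11, -9.19, -18.27, -27.35]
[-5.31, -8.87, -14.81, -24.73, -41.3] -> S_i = -5.31*1.67^i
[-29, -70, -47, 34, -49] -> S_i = Random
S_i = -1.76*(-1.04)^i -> [-1.76, 1.83, -1.9, 1.98, -2.06]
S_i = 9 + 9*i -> [9, 18, 27, 36, 45]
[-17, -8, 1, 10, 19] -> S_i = -17 + 9*i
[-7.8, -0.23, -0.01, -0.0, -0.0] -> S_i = -7.80*0.03^i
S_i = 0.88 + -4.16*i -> [0.88, -3.28, -7.44, -11.6, -15.76]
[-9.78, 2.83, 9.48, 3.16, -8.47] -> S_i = Random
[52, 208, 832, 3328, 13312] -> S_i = 52*4^i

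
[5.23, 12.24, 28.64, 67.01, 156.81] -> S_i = 5.23*2.34^i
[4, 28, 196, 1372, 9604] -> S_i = 4*7^i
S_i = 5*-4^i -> [5, -20, 80, -320, 1280]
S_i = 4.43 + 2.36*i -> [4.43, 6.79, 9.15, 11.51, 13.87]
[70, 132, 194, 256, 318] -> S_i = 70 + 62*i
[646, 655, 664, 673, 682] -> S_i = 646 + 9*i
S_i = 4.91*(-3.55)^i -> [4.91, -17.43, 61.88, -219.67, 779.82]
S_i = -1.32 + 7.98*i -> [-1.32, 6.66, 14.64, 22.62, 30.6]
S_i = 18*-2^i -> [18, -36, 72, -144, 288]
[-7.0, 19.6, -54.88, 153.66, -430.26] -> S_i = -7.00*(-2.80)^i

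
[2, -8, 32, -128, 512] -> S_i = 2*-4^i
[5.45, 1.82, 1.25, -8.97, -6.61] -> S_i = Random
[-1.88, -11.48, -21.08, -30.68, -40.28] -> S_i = -1.88 + -9.60*i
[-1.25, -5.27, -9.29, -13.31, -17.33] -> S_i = -1.25 + -4.02*i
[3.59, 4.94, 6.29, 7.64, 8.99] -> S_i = 3.59 + 1.35*i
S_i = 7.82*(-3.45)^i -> [7.82, -26.98, 93.08, -321.12, 1107.86]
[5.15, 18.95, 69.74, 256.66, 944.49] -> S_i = 5.15*3.68^i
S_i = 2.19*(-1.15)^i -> [2.19, -2.52, 2.9, -3.33, 3.83]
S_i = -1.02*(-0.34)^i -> [-1.02, 0.35, -0.12, 0.04, -0.01]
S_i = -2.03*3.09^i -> [-2.03, -6.27, -19.38, -59.89, -185.07]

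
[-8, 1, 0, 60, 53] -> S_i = Random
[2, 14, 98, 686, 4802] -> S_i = 2*7^i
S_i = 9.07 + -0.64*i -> [9.07, 8.43, 7.79, 7.15, 6.51]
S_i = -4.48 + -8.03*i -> [-4.48, -12.51, -20.54, -28.57, -36.6]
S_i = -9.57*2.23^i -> [-9.57, -21.34, -47.59, -106.13, -236.66]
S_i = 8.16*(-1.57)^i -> [8.16, -12.81, 20.11, -31.58, 49.58]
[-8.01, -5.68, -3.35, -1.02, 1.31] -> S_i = -8.01 + 2.33*i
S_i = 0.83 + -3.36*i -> [0.83, -2.53, -5.89, -9.25, -12.61]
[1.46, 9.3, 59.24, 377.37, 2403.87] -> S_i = 1.46*6.37^i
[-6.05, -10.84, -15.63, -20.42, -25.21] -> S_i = -6.05 + -4.79*i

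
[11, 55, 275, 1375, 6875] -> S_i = 11*5^i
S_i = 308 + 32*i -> [308, 340, 372, 404, 436]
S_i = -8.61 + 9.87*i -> [-8.61, 1.26, 11.13, 21.0, 30.87]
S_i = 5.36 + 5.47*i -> [5.36, 10.83, 16.3, 21.77, 27.24]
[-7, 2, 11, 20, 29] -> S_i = -7 + 9*i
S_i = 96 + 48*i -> [96, 144, 192, 240, 288]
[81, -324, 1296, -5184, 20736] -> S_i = 81*-4^i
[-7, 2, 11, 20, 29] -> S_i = -7 + 9*i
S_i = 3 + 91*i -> [3, 94, 185, 276, 367]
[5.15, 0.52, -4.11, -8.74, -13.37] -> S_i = 5.15 + -4.63*i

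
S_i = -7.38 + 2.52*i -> [-7.38, -4.86, -2.34, 0.18, 2.7]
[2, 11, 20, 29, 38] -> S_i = 2 + 9*i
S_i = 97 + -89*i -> [97, 8, -81, -170, -259]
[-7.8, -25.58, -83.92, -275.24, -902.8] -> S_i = -7.80*3.28^i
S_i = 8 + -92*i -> [8, -84, -176, -268, -360]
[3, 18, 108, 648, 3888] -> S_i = 3*6^i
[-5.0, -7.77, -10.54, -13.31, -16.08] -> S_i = -5.00 + -2.77*i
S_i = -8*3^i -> [-8, -24, -72, -216, -648]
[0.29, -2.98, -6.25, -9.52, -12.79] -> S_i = 0.29 + -3.27*i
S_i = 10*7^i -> [10, 70, 490, 3430, 24010]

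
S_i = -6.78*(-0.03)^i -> [-6.78, 0.2, -0.01, 0.0, -0.0]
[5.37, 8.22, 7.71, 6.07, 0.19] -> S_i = Random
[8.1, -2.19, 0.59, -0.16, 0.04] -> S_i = 8.10*(-0.27)^i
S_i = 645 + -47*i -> [645, 598, 551, 504, 457]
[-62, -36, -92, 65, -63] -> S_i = Random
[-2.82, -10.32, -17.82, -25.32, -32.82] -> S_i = -2.82 + -7.50*i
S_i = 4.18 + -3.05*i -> [4.18, 1.13, -1.92, -4.97, -8.02]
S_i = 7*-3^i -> [7, -21, 63, -189, 567]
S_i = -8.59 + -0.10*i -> [-8.59, -8.69, -8.79, -8.89, -8.99]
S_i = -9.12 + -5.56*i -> [-9.12, -14.68, -20.24, -25.8, -31.36]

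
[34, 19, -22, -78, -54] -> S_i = Random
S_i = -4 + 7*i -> [-4, 3, 10, 17, 24]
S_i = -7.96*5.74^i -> [-7.96, -45.69, -262.26, -1505.39, -8640.93]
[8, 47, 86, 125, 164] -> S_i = 8 + 39*i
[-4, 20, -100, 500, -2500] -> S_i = -4*-5^i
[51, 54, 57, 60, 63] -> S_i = 51 + 3*i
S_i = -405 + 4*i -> [-405, -401, -397, -393, -389]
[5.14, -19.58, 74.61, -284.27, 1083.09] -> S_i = 5.14*(-3.81)^i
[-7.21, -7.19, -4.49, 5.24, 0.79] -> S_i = Random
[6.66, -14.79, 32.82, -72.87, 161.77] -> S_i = 6.66*(-2.22)^i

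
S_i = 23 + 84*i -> [23, 107, 191, 275, 359]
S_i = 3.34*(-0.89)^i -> [3.34, -2.97, 2.65, -2.35, 2.1]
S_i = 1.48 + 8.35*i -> [1.48, 9.83, 18.18, 26.53, 34.88]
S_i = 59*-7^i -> [59, -413, 2891, -20237, 141659]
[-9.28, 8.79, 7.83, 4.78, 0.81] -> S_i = Random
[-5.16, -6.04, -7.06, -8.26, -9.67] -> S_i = -5.16*1.17^i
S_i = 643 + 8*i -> [643, 651, 659, 667, 675]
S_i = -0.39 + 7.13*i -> [-0.39, 6.74, 13.87, 21.0, 28.13]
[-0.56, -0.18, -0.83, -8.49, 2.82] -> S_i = Random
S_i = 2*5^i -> [2, 10, 50, 250, 1250]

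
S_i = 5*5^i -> [5, 25, 125, 625, 3125]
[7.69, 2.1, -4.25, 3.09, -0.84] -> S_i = Random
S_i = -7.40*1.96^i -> [-7.4, -14.5, -28.43, -55.72, -109.21]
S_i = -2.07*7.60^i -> [-2.07, -15.73, -119.56, -908.68, -6905.97]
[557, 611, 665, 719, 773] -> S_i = 557 + 54*i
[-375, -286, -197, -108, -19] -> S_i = -375 + 89*i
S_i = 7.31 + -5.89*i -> [7.31, 1.42, -4.47, -10.36, -16.25]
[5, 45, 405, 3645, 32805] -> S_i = 5*9^i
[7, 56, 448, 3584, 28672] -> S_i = 7*8^i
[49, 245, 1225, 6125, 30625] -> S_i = 49*5^i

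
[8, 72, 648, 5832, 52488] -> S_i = 8*9^i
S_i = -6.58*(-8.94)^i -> [-6.58, 58.83, -525.9, 4701.52, -42031.6]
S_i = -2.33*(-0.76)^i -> [-2.33, 1.77, -1.35, 1.02, -0.78]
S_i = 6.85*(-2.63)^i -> [6.85, -18.02, 47.38, -124.61, 327.73]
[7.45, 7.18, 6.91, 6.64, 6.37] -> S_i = 7.45 + -0.27*i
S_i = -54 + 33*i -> [-54, -21, 12, 45, 78]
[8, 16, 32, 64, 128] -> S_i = 8*2^i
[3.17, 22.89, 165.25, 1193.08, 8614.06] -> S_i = 3.17*7.22^i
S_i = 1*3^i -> [1, 3, 9, 27, 81]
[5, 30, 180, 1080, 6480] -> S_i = 5*6^i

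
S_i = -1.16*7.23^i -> [-1.16, -8.39, -60.64, -438.4, -3169.65]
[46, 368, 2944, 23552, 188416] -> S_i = 46*8^i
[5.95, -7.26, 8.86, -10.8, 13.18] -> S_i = 5.95*(-1.22)^i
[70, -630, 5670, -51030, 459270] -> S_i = 70*-9^i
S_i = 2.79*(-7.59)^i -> [2.79, -21.18, 160.73, -1219.91, 9259.15]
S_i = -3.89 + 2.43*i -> [-3.89, -1.46, 0.97, 3.4, 5.83]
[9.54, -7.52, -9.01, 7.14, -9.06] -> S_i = Random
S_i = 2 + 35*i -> [2, 37, 72, 107, 142]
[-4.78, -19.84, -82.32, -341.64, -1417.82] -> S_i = -4.78*4.15^i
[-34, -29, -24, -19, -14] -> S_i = -34 + 5*i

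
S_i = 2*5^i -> [2, 10, 50, 250, 1250]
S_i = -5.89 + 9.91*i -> [-5.89, 4.02, 13.93, 23.84, 33.75]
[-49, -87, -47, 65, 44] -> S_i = Random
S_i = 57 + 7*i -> [57, 64, 71, 78, 85]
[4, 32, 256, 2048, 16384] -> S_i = 4*8^i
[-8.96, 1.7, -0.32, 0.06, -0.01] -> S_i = -8.96*(-0.19)^i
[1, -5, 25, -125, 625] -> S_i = 1*-5^i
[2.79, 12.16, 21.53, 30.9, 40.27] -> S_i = 2.79 + 9.37*i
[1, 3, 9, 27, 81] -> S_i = 1*3^i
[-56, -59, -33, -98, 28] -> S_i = Random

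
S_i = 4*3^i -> [4, 12, 36, 108, 324]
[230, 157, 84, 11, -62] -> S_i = 230 + -73*i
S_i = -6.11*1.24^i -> [-6.11, -7.58, -9.39, -11.65, -14.45]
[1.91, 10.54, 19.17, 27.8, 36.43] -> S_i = 1.91 + 8.63*i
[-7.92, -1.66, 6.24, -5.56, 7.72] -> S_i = Random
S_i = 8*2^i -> [8, 16, 32, 64, 128]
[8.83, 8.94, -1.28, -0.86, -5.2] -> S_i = Random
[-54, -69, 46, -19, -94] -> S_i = Random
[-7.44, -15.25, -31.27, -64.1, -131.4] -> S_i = -7.44*2.05^i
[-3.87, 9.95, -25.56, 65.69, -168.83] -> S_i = -3.87*(-2.57)^i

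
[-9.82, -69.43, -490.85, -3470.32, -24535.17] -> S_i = -9.82*7.07^i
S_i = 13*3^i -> [13, 39, 117, 351, 1053]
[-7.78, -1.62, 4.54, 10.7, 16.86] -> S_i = -7.78 + 6.16*i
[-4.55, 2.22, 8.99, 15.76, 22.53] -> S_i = -4.55 + 6.77*i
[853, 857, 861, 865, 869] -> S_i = 853 + 4*i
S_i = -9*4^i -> [-9, -36, -144, -576, -2304]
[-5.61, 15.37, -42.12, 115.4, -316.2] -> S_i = -5.61*(-2.74)^i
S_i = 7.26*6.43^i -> [7.26, 46.68, 300.16, 1930.05, 12410.25]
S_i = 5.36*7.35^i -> [5.36, 39.4, 289.56, 2128.27, 15642.79]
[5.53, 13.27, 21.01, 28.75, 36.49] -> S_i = 5.53 + 7.74*i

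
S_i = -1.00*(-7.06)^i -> [-1.0, 7.06, -49.84, 351.9, -2484.38]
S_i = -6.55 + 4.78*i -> [-6.55, -1.77, 3.01, 7.79, 12.57]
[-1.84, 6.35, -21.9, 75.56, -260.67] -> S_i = -1.84*(-3.45)^i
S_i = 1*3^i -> [1, 3, 9, 27, 81]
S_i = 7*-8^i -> [7, -56, 448, -3584, 28672]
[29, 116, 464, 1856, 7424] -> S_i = 29*4^i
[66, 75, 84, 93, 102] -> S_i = 66 + 9*i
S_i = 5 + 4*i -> [5, 9, 13, 17, 21]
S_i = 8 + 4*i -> [8, 12, 16, 20, 24]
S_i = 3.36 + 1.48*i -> [3.36, 4.84, 6.32, 7.8, 9.28]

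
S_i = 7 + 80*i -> [7, 87, 167, 247, 327]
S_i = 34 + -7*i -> [34, 27, 20, 13, 6]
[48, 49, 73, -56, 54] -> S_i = Random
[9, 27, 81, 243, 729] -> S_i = 9*3^i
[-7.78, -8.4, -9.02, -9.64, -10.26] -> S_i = -7.78 + -0.62*i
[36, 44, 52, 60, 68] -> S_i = 36 + 8*i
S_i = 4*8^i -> [4, 32, 256, 2048, 16384]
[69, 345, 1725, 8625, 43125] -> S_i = 69*5^i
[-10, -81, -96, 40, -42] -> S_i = Random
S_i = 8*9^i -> [8, 72, 648, 5832, 52488]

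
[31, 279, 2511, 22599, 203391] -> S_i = 31*9^i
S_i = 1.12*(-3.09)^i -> [1.12, -3.46, 10.69, -33.04, 102.11]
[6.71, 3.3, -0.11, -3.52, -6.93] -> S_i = 6.71 + -3.41*i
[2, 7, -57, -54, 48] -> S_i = Random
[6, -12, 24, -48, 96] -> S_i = 6*-2^i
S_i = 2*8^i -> [2, 16, 128, 1024, 8192]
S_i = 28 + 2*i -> [28, 30, 32, 34, 36]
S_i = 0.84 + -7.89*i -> [0.84, -7.05, -14.94, -22.83, -30.72]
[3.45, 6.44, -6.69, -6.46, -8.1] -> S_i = Random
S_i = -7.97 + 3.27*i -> [-7.97, -4.7, -1.43, 1.84, 5.11]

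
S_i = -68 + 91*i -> [-68, 23, 114, 205, 296]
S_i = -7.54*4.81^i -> [-7.54, -36.27, -174.45, -839.09, -4036.0]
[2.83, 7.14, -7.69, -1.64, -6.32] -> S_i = Random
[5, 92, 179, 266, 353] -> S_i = 5 + 87*i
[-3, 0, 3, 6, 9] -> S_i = -3 + 3*i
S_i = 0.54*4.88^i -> [0.54, 2.64, 12.86, 62.76, 306.25]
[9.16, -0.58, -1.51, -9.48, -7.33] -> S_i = Random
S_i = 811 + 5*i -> [811, 816, 821, 826, 831]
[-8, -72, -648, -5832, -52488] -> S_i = -8*9^i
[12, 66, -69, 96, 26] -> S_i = Random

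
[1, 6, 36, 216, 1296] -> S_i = 1*6^i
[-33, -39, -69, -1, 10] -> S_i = Random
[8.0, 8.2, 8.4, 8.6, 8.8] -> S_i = 8.00 + 0.20*i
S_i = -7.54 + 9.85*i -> [-7.54, 2.31, 12.16, 22.01, 31.86]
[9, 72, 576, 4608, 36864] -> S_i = 9*8^i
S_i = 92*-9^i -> [92, -828, 7452, -67068, 603612]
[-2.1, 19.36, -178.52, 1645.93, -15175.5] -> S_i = -2.10*(-9.22)^i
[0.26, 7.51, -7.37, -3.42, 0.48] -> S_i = Random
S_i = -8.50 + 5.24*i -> [-8.5, -3.26, 1.98, 7.22, 12.46]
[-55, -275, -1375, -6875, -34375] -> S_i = -55*5^i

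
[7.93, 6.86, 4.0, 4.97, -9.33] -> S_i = Random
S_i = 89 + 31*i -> [89, 120, 151, 182, 213]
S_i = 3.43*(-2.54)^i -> [3.43, -8.71, 22.13, -56.21, 142.77]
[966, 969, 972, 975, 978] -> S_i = 966 + 3*i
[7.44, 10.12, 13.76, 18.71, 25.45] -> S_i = 7.44*1.36^i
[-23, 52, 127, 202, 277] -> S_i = -23 + 75*i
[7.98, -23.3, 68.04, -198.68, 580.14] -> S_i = 7.98*(-2.92)^i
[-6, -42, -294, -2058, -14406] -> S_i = -6*7^i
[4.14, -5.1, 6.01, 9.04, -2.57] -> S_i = Random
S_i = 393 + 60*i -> [393, 453, 513, 573, 633]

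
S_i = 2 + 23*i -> [2, 25, 48, 71, 94]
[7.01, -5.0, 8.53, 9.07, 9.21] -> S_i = Random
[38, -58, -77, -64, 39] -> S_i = Random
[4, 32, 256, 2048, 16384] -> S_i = 4*8^i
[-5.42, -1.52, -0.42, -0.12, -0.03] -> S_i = -5.42*0.28^i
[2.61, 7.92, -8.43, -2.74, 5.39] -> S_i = Random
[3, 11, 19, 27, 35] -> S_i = 3 + 8*i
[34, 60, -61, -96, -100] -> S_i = Random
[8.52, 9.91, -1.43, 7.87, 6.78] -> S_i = Random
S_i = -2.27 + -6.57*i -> [-2.27, -8.84, -15.41, -21.98, -28.55]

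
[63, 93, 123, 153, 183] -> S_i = 63 + 30*i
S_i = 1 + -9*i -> [1, -8, -17, -26, -35]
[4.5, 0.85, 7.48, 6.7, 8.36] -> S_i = Random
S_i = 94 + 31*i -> [94, 125, 156, 187, 218]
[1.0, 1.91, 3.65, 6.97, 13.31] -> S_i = 1.00*1.91^i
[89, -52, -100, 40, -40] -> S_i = Random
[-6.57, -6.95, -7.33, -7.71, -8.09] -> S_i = -6.57 + -0.38*i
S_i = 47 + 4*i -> [47, 51, 55, 59, 63]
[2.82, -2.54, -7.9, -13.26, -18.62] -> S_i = 2.82 + -5.36*i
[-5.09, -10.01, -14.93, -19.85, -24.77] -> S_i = -5.09 + -4.92*i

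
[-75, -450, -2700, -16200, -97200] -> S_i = -75*6^i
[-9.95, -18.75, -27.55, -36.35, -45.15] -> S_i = -9.95 + -8.80*i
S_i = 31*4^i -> [31, 124, 496, 1984, 7936]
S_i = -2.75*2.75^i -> [-2.75, -7.56, -20.8, -57.19, -157.28]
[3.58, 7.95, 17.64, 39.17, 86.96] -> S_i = 3.58*2.22^i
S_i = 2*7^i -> [2, 14, 98, 686, 4802]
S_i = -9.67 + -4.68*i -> [-9.67, -14.35, -19.03, -23.71, -28.39]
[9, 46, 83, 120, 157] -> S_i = 9 + 37*i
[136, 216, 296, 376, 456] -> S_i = 136 + 80*i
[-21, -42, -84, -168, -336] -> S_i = -21*2^i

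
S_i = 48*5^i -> [48, 240, 1200, 6000, 30000]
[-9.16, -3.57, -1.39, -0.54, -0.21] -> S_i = -9.16*0.39^i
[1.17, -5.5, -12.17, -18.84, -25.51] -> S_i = 1.17 + -6.67*i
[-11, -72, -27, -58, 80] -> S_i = Random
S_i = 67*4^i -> [67, 268, 1072, 4288, 17152]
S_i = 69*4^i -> [69, 276, 1104, 4416, 17664]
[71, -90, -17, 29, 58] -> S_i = Random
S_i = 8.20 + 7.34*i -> [8.2, 15.54, 22.88, 30.22, 37.56]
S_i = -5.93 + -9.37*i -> [-5.93, -15.3, -24.67, -34.04, -43.41]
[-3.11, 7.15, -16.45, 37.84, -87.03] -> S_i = -3.11*(-2.30)^i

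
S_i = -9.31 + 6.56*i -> [-9.31, -2.75, 3.81, 10.37, 16.93]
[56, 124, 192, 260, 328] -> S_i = 56 + 68*i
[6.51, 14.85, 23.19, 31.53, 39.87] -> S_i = 6.51 + 8.34*i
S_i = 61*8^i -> [61, 488, 3904, 31232, 249856]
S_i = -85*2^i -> [-85, -170, -340, -680, -1360]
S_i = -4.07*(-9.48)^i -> [-4.07, 38.58, -365.77, 3467.52, -32872.12]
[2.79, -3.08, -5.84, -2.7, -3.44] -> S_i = Random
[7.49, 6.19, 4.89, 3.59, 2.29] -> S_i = 7.49 + -1.30*i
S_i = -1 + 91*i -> [-1, 90, 181, 272, 363]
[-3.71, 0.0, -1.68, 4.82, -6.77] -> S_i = Random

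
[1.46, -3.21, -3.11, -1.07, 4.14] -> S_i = Random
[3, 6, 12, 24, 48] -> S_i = 3*2^i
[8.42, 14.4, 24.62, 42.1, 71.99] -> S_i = 8.42*1.71^i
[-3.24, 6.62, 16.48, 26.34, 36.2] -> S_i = -3.24 + 9.86*i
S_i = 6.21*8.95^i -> [6.21, 55.58, 497.44, 4452.06, 39845.91]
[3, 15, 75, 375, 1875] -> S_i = 3*5^i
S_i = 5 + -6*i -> [5, -1, -7, -13, -19]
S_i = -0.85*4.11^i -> [-0.85, -3.49, -14.36, -59.01, -242.54]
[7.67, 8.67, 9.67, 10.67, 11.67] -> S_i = 7.67 + 1.00*i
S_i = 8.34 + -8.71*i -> [8.34, -0.37, -9.08, -17.79, -26.5]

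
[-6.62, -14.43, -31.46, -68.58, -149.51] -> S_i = -6.62*2.18^i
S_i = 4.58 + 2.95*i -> [4.58, 7.53, 10.48, 13.43, 16.38]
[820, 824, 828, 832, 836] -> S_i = 820 + 4*i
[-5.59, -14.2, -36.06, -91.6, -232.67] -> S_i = -5.59*2.54^i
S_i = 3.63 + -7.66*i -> [3.63, -4.03, -11.69, -19.35, -27.01]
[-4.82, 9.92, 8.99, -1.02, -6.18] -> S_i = Random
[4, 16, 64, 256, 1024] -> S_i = 4*4^i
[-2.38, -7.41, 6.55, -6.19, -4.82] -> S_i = Random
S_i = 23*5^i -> [23, 115, 575, 2875, 14375]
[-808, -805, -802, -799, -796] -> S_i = -808 + 3*i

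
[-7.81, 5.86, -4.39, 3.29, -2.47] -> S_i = -7.81*(-0.75)^i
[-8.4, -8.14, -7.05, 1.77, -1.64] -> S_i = Random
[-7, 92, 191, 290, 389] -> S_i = -7 + 99*i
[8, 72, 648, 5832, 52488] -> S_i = 8*9^i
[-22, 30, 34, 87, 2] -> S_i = Random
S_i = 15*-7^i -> [15, -105, 735, -5145, 36015]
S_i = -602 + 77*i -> [-602, -525, -448, -371, -294]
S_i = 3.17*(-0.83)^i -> [3.17, -2.63, 2.18, -1.81, 1.5]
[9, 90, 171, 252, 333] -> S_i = 9 + 81*i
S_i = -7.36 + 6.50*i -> [-7.36, -0.86, 5.64, 12.14, 18.64]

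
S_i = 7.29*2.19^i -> [7.29, 15.97, 34.96, 76.57, 167.69]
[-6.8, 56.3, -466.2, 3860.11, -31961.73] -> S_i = -6.80*(-8.28)^i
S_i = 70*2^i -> [70, 140, 280, 560, 1120]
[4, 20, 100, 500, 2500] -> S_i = 4*5^i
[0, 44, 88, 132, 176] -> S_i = 0 + 44*i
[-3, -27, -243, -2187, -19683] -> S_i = -3*9^i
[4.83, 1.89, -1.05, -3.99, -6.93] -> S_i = 4.83 + -2.94*i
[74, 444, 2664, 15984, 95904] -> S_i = 74*6^i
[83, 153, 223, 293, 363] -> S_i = 83 + 70*i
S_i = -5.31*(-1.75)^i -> [-5.31, 9.29, -16.26, 28.46, -49.8]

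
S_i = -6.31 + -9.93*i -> [-6.31, -16.24, -26.17, -36.1, -46.03]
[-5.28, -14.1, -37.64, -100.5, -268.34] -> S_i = -5.28*2.67^i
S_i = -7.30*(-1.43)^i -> [-7.3, 10.44, -14.93, 21.35, -30.53]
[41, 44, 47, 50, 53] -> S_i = 41 + 3*i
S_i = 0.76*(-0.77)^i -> [0.76, -0.59, 0.45, -0.35, 0.27]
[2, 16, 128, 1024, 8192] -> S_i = 2*8^i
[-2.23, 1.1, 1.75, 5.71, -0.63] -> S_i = Random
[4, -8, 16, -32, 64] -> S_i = 4*-2^i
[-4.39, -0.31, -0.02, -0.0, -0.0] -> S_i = -4.39*0.07^i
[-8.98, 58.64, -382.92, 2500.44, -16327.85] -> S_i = -8.98*(-6.53)^i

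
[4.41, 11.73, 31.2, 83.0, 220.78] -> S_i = 4.41*2.66^i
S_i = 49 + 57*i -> [49, 106, 163, 220, 277]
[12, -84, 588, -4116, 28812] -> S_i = 12*-7^i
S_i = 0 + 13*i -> [0, 13, 26, 39, 52]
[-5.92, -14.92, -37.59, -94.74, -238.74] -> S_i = -5.92*2.52^i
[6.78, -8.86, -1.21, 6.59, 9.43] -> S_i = Random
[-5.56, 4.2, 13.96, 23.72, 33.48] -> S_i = -5.56 + 9.76*i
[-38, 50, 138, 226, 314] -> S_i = -38 + 88*i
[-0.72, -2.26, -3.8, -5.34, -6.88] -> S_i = -0.72 + -1.54*i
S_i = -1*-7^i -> [-1, 7, -49, 343, -2401]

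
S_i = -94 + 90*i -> [-94, -4, 86, 176, 266]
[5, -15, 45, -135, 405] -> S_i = 5*-3^i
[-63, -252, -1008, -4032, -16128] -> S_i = -63*4^i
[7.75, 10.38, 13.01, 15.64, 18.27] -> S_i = 7.75 + 2.63*i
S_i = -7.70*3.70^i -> [-7.7, -28.49, -105.41, -390.03, -1443.1]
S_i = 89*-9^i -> [89, -801, 7209, -64881, 583929]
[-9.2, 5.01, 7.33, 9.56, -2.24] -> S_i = Random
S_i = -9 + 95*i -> [-9, 86, 181, 276, 371]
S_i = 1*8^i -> [1, 8, 64, 512, 4096]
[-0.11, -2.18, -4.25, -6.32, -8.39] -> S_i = -0.11 + -2.07*i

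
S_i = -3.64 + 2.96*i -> [-3.64, -0.68, 2.28, 5.24, 8.2]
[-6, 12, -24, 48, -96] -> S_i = -6*-2^i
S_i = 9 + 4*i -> [9, 13, 17, 21, 25]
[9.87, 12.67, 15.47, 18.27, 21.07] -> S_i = 9.87 + 2.80*i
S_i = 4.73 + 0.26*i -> [4.73, 4.99, 5.25, 5.51, 5.77]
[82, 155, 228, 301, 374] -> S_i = 82 + 73*i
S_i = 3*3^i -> [3, 9, 27, 81, 243]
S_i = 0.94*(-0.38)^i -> [0.94, -0.36, 0.14, -0.05, 0.02]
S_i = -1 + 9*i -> [-1, 8, 17, 26, 35]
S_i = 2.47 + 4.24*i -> [2.47, 6.71, 10.95, 15.19, 19.43]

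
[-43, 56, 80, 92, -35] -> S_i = Random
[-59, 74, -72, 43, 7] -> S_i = Random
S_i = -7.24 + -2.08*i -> [-7.24, -9.32, -11.4, -13.48, -15.56]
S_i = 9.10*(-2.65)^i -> [9.1, -24.12, 63.9, -169.35, 448.77]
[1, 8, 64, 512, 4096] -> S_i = 1*8^i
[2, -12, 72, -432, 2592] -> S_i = 2*-6^i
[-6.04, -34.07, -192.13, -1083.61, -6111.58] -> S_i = -6.04*5.64^i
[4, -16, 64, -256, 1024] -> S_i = 4*-4^i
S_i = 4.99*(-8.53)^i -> [4.99, -42.56, 363.08, -3097.05, 26417.8]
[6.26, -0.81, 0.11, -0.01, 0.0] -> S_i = 6.26*(-0.13)^i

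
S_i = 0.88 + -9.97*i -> [0.88, -9.09, -19.06, -29.03, -39.0]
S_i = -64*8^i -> [-64, -512, -4096, -32768, -262144]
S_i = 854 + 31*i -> [854, 885, 916, 947, 978]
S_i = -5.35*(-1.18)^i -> [-5.35, 6.31, -7.45, 8.79, -10.37]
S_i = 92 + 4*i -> [92, 96, 100, 104, 108]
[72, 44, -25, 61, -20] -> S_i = Random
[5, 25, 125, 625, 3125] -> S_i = 5*5^i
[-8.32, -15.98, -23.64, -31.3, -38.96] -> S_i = -8.32 + -7.66*i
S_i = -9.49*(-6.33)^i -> [-9.49, 60.07, -380.25, 2407.01, -15236.35]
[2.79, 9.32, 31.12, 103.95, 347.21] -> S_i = 2.79*3.34^i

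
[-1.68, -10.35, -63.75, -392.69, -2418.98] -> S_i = -1.68*6.16^i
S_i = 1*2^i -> [1, 2, 4, 8, 16]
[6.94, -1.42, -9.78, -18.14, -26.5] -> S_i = 6.94 + -8.36*i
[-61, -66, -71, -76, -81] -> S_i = -61 + -5*i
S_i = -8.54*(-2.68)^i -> [-8.54, 22.89, -61.34, 164.39, -440.55]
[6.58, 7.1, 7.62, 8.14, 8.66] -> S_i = 6.58 + 0.52*i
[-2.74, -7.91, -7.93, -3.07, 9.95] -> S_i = Random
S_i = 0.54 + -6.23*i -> [0.54, -5.69, -11.92, -18.15, -24.38]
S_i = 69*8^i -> [69, 552, 4416, 35328, 282624]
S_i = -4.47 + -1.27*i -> [-4.47, -5.74, -7.01, -8.28, -9.55]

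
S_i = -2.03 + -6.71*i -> [-2.03, -8.74, -15.45, -22.16, -28.87]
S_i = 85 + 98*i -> [85, 183, 281, 379, 477]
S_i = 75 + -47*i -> [75, 28, -19, -66, -113]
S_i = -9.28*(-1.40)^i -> [-9.28, 12.99, -18.19, 25.46, -35.65]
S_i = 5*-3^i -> [5, -15, 45, -135, 405]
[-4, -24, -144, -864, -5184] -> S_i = -4*6^i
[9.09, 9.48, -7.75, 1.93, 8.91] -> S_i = Random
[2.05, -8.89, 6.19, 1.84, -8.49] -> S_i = Random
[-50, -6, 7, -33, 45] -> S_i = Random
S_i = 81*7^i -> [81, 567, 3969, 27783, 194481]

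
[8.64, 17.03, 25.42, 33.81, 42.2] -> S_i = 8.64 + 8.39*i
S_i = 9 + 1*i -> [9, 10, 11, 12, 13]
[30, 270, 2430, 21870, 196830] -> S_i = 30*9^i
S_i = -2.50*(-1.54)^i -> [-2.5, 3.85, -5.93, 9.13, -14.06]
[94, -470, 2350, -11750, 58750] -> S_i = 94*-5^i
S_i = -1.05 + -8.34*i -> [-1.05, -9.39, -17.73, -26.07, -34.41]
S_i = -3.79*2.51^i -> [-3.79, -9.51, -23.88, -59.93, -150.43]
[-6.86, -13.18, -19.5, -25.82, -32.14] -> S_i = -6.86 + -6.32*i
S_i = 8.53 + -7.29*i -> [8.53, 1.24, -6.05, -13.34, -20.63]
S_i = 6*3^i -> [6, 18, 54, 162, 486]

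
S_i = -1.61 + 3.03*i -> [-1.61, 1.42, 4.45, 7.48, 10.51]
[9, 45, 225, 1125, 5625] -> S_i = 9*5^i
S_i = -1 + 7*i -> [-1, 6, 13, 20, 27]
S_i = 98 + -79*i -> [98, 19, -60, -139, -218]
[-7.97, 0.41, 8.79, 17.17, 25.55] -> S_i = -7.97 + 8.38*i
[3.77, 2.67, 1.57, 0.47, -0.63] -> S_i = 3.77 + -1.10*i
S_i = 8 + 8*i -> [8, 16, 24, 32, 40]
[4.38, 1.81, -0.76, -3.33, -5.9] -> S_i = 4.38 + -2.57*i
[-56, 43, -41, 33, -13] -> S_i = Random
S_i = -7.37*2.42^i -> [-7.37, -17.84, -43.16, -104.45, -252.77]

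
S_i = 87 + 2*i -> [87, 89, 91, 93, 95]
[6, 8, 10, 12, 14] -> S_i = 6 + 2*i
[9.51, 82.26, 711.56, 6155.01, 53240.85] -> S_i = 9.51*8.65^i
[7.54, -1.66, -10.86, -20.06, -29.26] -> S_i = 7.54 + -9.20*i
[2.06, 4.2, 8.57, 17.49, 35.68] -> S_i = 2.06*2.04^i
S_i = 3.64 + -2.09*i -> [3.64, 1.55, -0.54, -2.63, -4.72]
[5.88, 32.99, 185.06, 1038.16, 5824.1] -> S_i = 5.88*5.61^i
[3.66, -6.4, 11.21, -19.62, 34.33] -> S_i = 3.66*(-1.75)^i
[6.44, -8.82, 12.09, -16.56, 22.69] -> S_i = 6.44*(-1.37)^i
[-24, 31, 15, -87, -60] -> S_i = Random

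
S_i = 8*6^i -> [8, 48, 288, 1728, 10368]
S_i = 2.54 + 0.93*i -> [2.54, 3.47, 4.4, 5.33, 6.26]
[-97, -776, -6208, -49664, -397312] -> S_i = -97*8^i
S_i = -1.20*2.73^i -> [-1.2, -3.28, -8.94, -24.42, -66.65]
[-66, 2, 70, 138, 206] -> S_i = -66 + 68*i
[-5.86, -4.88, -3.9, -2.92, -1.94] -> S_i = -5.86 + 0.98*i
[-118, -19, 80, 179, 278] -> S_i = -118 + 99*i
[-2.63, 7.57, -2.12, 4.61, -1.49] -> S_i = Random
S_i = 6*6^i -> [6, 36, 216, 1296, 7776]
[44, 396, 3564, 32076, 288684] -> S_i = 44*9^i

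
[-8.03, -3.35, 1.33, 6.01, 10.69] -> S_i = -8.03 + 4.68*i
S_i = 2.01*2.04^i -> [2.01, 4.1, 8.36, 17.06, 34.81]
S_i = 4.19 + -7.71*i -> [4.19, -3.52, -11.23, -18.94, -26.65]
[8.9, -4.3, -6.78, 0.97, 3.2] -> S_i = Random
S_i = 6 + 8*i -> [6, 14, 22, 30, 38]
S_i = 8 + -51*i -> [8, -43, -94, -145, -196]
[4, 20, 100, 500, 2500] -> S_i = 4*5^i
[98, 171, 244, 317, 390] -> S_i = 98 + 73*i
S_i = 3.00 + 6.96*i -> [3.0, 9.96, 16.92, 23.88, 30.84]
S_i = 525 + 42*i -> [525, 567, 609, 651, 693]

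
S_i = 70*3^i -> [70, 210, 630, 1890, 5670]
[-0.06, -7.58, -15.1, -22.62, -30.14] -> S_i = -0.06 + -7.52*i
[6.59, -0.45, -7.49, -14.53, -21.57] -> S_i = 6.59 + -7.04*i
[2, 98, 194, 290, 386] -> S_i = 2 + 96*i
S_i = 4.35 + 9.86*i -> [4.35, 14.21, 24.07, 33.93, 43.79]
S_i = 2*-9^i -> [2, -18, 162, -1458, 13122]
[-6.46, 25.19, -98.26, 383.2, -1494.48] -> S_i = -6.46*(-3.90)^i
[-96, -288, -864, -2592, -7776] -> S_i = -96*3^i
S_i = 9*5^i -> [9, 45, 225, 1125, 5625]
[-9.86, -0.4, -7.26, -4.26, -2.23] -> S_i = Random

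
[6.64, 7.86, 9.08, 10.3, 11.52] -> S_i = 6.64 + 1.22*i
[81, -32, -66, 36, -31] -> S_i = Random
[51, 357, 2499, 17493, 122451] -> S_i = 51*7^i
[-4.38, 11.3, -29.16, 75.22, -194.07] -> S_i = -4.38*(-2.58)^i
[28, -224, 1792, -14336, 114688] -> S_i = 28*-8^i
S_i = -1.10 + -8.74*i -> [-1.1, -9.84, -18.58, -27.32, -36.06]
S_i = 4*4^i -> [4, 16, 64, 256, 1024]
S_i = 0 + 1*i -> [0, 1, 2, 3, 4]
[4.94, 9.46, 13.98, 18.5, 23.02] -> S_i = 4.94 + 4.52*i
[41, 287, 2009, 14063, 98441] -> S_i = 41*7^i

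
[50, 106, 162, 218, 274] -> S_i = 50 + 56*i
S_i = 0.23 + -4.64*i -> [0.23, -4.41, -9.05, -13.69, -18.33]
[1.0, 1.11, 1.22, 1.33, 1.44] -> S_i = 1.00 + 0.11*i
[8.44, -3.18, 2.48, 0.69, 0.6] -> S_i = Random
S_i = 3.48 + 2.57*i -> [3.48, 6.05, 8.62, 11.19, 13.76]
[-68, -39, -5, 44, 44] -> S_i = Random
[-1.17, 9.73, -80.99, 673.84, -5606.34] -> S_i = -1.17*(-8.32)^i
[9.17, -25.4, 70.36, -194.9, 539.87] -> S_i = 9.17*(-2.77)^i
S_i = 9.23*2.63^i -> [9.23, 24.27, 63.84, 167.91, 441.6]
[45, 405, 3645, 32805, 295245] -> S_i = 45*9^i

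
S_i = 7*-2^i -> [7, -14, 28, -56, 112]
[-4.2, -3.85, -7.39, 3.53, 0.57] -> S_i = Random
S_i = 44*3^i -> [44, 132, 396, 1188, 3564]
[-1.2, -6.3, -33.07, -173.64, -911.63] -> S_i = -1.20*5.25^i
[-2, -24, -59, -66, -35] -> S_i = Random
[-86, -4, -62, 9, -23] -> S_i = Random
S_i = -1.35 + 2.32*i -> [-1.35, 0.97, 3.29, 5.61, 7.93]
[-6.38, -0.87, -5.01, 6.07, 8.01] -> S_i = Random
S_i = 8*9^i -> [8, 72, 648, 5832, 52488]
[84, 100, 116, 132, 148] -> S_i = 84 + 16*i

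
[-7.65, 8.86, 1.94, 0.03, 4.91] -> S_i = Random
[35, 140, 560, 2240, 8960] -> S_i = 35*4^i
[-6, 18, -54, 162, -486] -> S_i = -6*-3^i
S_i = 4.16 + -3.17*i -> [4.16, 0.99, -2.18, -5.35, -8.52]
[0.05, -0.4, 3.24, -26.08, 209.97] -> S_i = 0.05*(-8.05)^i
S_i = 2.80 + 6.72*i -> [2.8, 9.52, 16.24, 22.96, 29.68]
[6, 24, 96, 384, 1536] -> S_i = 6*4^i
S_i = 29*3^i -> [29, 87, 261, 783, 2349]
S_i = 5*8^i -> [5, 40, 320, 2560, 20480]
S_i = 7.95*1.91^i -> [7.95, 15.18, 29.0, 55.39, 105.8]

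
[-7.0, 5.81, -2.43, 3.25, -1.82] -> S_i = Random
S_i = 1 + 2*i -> [1, 3, 5, 7, 9]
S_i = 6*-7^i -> [6, -42, 294, -2058, 14406]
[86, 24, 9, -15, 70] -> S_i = Random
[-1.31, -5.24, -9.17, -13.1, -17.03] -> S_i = -1.31 + -3.93*i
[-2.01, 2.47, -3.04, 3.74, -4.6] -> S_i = -2.01*(-1.23)^i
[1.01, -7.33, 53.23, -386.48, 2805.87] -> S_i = 1.01*(-7.26)^i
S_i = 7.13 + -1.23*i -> [7.13, 5.9, 4.67, 3.44, 2.21]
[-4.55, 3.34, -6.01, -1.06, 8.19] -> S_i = Random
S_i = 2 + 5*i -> [2, 7, 12, 17, 22]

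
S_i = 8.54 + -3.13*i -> [8.54, 5.41, 2.28, -0.85, -3.98]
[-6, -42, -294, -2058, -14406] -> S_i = -6*7^i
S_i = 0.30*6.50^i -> [0.3, 1.95, 12.68, 82.39, 535.52]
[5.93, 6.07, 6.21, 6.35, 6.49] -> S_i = 5.93 + 0.14*i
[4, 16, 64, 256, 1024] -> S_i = 4*4^i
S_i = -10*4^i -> [-10, -40, -160, -640, -2560]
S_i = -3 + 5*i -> [-3, 2, 7, 12, 17]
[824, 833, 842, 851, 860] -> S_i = 824 + 9*i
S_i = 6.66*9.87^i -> [6.66, 65.73, 648.8, 6403.62, 63203.75]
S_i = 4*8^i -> [4, 32, 256, 2048, 16384]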